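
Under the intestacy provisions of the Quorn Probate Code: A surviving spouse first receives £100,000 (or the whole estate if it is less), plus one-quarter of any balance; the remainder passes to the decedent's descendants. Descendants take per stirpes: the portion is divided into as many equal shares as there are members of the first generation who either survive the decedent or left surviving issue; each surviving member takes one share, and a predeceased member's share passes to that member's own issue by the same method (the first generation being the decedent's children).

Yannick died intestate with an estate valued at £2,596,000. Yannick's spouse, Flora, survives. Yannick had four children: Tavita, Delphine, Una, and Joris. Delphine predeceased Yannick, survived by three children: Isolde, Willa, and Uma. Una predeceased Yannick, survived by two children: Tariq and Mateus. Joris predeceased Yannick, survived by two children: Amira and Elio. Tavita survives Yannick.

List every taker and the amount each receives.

Flora first takes £100,000, leaving a balance of £2,496,000. Flora then takes one-quarter of the balance (£624,000), for a total of £724,000. The remaining £1,872,000 passes to the descendants.
The descendants' portion (£1,872,000) is divided into 4 shares of £468,000: Tavita takes £468,000; Delphine's £468,000 share passes to Delphine's issue; Una's £468,000 share passes to Una's issue; Joris's £468,000 share passes to Joris's issue.
Delphine's share (£468,000) is divided into 3 shares of £156,000: Isolde, Willa, and Uma each take £156,000.
Una's share (£468,000) is divided into 2 shares of £234,000: Tariq and Mateus each take £234,000.
Joris's share (£468,000) is divided into 2 shares of £234,000: Amira and Elio each take £234,000.

Flora: £724,000; Tavita: £468,000; Isolde: £156,000; Willa: £156,000; Uma: £156,000; Tariq: £234,000; Mateus: £234,000; Amira: £234,000; Elio: £234,000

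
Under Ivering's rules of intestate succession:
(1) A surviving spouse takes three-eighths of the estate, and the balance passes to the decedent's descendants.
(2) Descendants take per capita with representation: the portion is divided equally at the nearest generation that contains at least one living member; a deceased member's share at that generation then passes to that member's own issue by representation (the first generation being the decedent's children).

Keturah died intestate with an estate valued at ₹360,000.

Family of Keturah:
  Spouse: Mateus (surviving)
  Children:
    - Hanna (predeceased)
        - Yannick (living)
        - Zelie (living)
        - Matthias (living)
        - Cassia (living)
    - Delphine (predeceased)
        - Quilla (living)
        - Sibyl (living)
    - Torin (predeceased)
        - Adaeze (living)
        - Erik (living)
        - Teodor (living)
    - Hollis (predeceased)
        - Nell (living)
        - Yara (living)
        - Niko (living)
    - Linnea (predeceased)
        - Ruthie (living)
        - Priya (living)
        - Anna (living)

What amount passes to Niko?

Niko receives ₹15,000.

Mateus takes three-eighths of ₹360,000 = ₹135,000. The remaining ₹225,000 passes to the descendants.
No child survives, so the initial division is made at the grandchildren's generation.
The descendants' portion (₹225,000) is divided into 15 shares of ₹15,000: Yannick, Zelie, Matthias, Cassia, Quilla, Sibyl, Adaeze, Erik, Teodor, Nell, Yara, Niko, Ruthie, Priya, and Anna each take ₹15,000.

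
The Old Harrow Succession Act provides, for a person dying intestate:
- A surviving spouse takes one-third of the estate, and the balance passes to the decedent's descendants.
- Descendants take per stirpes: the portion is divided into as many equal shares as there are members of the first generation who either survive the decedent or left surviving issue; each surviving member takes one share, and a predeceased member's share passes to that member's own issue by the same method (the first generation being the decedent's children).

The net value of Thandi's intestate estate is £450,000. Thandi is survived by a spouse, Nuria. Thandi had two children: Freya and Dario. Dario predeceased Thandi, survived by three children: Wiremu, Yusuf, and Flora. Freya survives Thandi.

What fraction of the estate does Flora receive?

Nuria takes one-third of £450,000 = £150,000. The remaining £300,000 passes to the descendants.
The descendants' portion (£300,000) is divided into 2 shares of £150,000: Freya takes £150,000; Dario's £150,000 share passes to Dario's issue.
Dario's share (£150,000) is divided into 3 shares of £50,000: Wiremu, Yusuf, and Flora each take £50,000.

Flora receives 1/9 of the estate.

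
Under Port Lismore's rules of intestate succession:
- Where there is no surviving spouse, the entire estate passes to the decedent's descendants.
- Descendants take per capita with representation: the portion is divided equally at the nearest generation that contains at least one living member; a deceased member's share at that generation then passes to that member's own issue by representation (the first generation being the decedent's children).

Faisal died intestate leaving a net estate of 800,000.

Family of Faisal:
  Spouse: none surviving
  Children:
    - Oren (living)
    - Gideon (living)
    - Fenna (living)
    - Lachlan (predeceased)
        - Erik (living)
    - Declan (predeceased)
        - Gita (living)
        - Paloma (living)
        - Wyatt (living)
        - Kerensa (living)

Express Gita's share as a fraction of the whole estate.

Gita receives 1/20 of the estate.

The entire 800,000 passes to the descendants.
That amount (800,000) is divided into 5 shares of 160,000: Oren, Gideon, and Fenna each take 160,000; Lachlan's 160,000 share passes to Lachlan's issue; Declan's 160,000 share passes to Declan's issue.
Lachlan's share (160,000) passes entirely to Erik.
Declan's share (160,000) is divided into 4 shares of 40,000: Gita, Paloma, Wyatt, and Kerensa each take 40,000.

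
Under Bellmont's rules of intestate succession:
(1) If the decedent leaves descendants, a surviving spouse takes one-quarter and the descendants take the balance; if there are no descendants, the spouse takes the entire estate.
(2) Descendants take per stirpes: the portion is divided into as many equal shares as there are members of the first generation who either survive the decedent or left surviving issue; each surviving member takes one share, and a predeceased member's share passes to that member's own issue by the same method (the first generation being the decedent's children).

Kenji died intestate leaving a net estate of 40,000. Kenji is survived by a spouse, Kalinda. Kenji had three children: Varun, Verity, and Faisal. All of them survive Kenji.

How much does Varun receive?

Kalinda takes one-quarter of 40,000 = 10,000. The remaining 30,000 passes to the descendants.
The descendants' portion (30,000) is divided into 3 shares of 10,000: Varun, Verity, and Faisal each take 10,000.

Varun receives 10,000.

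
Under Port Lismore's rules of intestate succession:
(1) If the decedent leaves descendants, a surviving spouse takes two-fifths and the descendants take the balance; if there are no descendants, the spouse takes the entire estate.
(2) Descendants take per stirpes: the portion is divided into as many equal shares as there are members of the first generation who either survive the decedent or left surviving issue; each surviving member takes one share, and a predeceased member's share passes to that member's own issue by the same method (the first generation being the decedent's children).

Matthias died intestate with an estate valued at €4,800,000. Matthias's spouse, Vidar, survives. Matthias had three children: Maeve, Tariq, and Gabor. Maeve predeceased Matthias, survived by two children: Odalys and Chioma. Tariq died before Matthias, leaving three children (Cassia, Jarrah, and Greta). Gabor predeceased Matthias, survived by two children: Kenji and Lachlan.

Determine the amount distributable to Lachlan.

Vidar takes two-fifths of €4,800,000 = €1,920,000. The remaining €2,880,000 passes to the descendants.
The descendants' portion (€2,880,000) is divided into 3 shares of €960,000: Maeve's €960,000 share passes to Maeve's issue; Tariq's €960,000 share passes to Tariq's issue; Gabor's €960,000 share passes to Gabor's issue.
Maeve's share (€960,000) is divided into 2 shares of €480,000: Odalys and Chioma each take €480,000.
Tariq's share (€960,000) is divided into 3 shares of €320,000: Cassia, Jarrah, and Greta each take €320,000.
Gabor's share (€960,000) is divided into 2 shares of €480,000: Kenji and Lachlan each take €480,000.

Lachlan receives €480,000.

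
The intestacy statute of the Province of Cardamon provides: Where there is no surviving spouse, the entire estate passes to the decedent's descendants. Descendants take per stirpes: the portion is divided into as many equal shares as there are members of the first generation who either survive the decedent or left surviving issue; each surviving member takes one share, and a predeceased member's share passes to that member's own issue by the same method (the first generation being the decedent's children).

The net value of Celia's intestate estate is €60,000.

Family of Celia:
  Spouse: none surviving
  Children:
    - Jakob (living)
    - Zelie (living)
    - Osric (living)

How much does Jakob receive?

The entire €60,000 passes to the descendants.
That amount (€60,000) is divided into 3 shares of €20,000: Jakob, Zelie, and Osric each take €20,000.

Jakob receives €20,000.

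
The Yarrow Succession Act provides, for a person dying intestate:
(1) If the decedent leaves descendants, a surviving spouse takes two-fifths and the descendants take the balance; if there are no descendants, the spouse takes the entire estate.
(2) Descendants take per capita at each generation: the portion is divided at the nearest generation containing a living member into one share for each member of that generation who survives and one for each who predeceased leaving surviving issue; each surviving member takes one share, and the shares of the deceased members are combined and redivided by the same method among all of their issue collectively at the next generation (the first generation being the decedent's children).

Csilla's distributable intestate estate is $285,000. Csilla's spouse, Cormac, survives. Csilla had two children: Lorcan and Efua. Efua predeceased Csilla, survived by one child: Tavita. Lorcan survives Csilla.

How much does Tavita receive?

Tavita receives $85,500.

Cormac takes two-fifths of $285,000 = $114,000. The remaining $171,000 passes to the descendants.
The descendants' portion ($171,000) is divided at the children's generation into 2 shares of $85,500. Lorcan takes $85,500. The remaining share for the deceased Efua ($85,500) is carried to the next generation.
That pool ($85,500) passes entirely to Tavita, the sole taker at the grandchildren's generation.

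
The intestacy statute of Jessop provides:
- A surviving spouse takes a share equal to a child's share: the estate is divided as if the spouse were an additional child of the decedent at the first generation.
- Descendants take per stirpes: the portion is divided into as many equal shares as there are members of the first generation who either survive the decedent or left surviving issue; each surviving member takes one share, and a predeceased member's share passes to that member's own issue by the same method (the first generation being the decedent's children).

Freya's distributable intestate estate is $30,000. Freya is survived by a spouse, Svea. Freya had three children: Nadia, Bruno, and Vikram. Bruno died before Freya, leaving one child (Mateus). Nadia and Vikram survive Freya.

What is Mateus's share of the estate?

Mateus receives $7,500.

The spouse counts as an additional share at the children's level, so there are 4 primary shares of $7,500. Svea takes one such share ($7,500).
The children's combined portion ($22,500) is divided into 3 shares of $7,500: Nadia and Vikram each take $7,500; Bruno's $7,500 share passes to Bruno's issue.
Bruno's share ($7,500) passes entirely to Mateus.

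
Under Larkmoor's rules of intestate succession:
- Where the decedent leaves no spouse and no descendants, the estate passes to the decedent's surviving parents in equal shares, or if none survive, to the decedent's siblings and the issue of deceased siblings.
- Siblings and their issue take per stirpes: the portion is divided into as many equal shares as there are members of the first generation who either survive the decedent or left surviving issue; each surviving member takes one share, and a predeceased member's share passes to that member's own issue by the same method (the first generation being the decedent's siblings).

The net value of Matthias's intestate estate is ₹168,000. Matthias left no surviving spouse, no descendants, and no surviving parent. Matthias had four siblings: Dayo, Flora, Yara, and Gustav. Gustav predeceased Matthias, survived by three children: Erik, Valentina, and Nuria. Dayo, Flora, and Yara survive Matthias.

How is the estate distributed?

Dayo: ₹42,000; Flora: ₹42,000; Yara: ₹42,000; Erik: ₹14,000; Valentina: ₹14,000; Nuria: ₹14,000

The entire ₹168,000 passes to the siblings and their issue.
That amount (₹168,000) is divided into 4 shares of ₹42,000: Dayo, Flora, and Yara each take ₹42,000; Gustav's ₹42,000 share passes to Gustav's issue.
Gustav's share (₹42,000) is divided into 3 shares of ₹14,000: Erik, Valentina, and Nuria each take ₹14,000.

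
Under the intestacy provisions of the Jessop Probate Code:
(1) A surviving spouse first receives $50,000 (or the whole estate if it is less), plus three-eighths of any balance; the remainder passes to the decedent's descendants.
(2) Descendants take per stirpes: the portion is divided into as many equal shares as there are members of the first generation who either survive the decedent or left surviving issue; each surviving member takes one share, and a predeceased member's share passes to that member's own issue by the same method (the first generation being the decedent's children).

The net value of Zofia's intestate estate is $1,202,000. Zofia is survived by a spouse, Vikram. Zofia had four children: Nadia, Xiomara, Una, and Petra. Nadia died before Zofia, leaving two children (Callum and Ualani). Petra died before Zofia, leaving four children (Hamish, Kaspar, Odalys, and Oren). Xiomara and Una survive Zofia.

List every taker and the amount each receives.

Vikram: $482,000; Callum: $90,000; Ualani: $90,000; Xiomara: $180,000; Una: $180,000; Hamish: $45,000; Kaspar: $45,000; Odalys: $45,000; Oren: $45,000

Vikram first takes $50,000, leaving a balance of $1,152,000. Vikram then takes three-eighths of the balance ($432,000), for a total of $482,000. The remaining $720,000 passes to the descendants.
The descendants' portion ($720,000) is divided into 4 shares of $180,000: Xiomara and Una each take $180,000; Nadia's $180,000 share passes to Nadia's issue; Petra's $180,000 share passes to Petra's issue.
Nadia's share ($180,000) is divided into 2 shares of $90,000: Callum and Ualani each take $90,000.
Petra's share ($180,000) is divided into 4 shares of $45,000: Hamish, Kaspar, Odalys, and Oren each take $45,000.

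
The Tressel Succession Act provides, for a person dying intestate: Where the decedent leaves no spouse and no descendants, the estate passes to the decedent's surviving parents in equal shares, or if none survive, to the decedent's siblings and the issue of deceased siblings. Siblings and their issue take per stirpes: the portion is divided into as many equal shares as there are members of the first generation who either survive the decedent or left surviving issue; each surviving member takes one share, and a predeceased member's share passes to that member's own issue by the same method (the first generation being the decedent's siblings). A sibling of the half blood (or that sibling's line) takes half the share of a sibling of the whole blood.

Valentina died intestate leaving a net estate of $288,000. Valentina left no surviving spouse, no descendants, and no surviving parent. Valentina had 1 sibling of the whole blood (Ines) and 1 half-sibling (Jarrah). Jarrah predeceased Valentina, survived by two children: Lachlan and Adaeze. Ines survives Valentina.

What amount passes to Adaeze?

Adaeze receives $48,000.

The entire $288,000 passes to the siblings and their issue.
Counting each half-blood sibling's line as half a unit, there are 3/2 units in $288,000, so one unit is $192,000. Whole-blood lines (Ines) take $192,000 each; half-blood lines (Jarrah) take $96,000 each.
Jarrah's share ($96,000) is divided into 2 shares of $48,000: Lachlan and Adaeze each take $48,000.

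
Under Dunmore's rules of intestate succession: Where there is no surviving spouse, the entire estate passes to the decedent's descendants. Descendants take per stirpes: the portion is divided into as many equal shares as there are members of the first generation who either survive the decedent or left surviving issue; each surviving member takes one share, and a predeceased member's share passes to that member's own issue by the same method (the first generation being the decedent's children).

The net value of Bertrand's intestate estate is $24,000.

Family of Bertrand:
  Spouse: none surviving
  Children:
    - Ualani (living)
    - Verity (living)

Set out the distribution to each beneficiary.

The entire $24,000 passes to the descendants.
That amount ($24,000) is divided into 2 shares of $12,000: Ualani and Verity each take $12,000.

Ualani: $12,000; Verity: $12,000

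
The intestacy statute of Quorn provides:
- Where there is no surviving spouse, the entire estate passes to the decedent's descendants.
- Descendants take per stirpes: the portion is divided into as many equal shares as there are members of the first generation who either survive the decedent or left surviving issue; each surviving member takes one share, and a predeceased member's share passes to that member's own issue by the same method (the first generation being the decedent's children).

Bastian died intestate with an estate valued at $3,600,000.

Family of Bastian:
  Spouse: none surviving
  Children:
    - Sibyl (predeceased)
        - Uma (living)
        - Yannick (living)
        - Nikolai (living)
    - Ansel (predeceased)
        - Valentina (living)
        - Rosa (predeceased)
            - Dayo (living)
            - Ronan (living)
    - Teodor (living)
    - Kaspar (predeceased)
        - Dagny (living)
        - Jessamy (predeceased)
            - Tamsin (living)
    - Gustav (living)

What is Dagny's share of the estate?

Dagny receives $360,000.

The entire $3,600,000 passes to the descendants.
That amount ($3,600,000) is divided into 5 shares of $720,000: Teodor and Gustav each take $720,000; Sibyl's $720,000 share passes to Sibyl's issue; Ansel's $720,000 share passes to Ansel's issue; Kaspar's $720,000 share passes to Kaspar's issue.
Sibyl's share ($720,000) is divided into 3 shares of $240,000: Uma, Yannick, and Nikolai each take $240,000.
Ansel's share ($720,000) is divided into 2 shares of $360,000: Valentina takes $360,000; Rosa's $360,000 share passes to Rosa's issue.
Rosa's share ($360,000) is divided into 2 shares of $180,000: Dayo and Ronan each take $180,000.
Kaspar's share ($720,000) is divided into 2 shares of $360,000: Dagny takes $360,000; Jessamy's $360,000 share passes to Jessamy's issue.
Jessamy's share ($360,000) passes entirely to Tamsin.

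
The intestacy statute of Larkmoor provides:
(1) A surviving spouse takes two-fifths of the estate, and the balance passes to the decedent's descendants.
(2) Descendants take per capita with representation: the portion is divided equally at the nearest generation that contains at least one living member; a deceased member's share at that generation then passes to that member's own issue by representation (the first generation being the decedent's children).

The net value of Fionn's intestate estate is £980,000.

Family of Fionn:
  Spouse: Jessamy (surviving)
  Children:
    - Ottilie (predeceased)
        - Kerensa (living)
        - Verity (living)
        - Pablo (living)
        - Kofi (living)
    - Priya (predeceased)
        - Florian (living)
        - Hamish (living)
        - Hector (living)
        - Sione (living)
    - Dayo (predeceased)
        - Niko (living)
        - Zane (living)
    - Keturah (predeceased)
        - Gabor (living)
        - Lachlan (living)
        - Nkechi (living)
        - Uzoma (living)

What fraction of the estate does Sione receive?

Sione receives 3/70 of the estate.

Jessamy takes two-fifths of £980,000 = £392,000. The remaining £588,000 passes to the descendants.
No child survives, so the initial division is made at the grandchildren's generation.
The descendants' portion (£588,000) is divided into 14 shares of £42,000: Kerensa, Verity, Pablo, Kofi, Florian, Hamish, Hector, Sione, Niko, Zane, Gabor, Lachlan, Nkechi, and Uzoma each take £42,000.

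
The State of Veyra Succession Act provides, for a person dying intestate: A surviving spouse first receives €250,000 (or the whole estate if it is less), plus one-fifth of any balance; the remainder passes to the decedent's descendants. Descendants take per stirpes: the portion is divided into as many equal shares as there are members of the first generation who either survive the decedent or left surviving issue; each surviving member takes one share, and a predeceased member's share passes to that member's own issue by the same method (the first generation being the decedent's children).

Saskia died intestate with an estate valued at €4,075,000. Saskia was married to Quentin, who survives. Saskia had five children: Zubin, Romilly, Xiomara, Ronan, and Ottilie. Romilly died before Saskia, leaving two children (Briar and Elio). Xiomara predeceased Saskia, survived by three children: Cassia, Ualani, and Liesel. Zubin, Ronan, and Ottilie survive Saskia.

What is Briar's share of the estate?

Briar receives €306,000.

Quentin first takes €250,000, leaving a balance of €3,825,000. Quentin then takes one-fifth of the balance (€765,000), for a total of €1,015,000. The remaining €3,060,000 passes to the descendants.
The descendants' portion (€3,060,000) is divided into 5 shares of €612,000: Zubin, Ronan, and Ottilie each take €612,000; Romilly's €612,000 share passes to Romilly's issue; Xiomara's €612,000 share passes to Xiomara's issue.
Romilly's share (€612,000) is divided into 2 shares of €306,000: Briar and Elio each take €306,000.
Xiomara's share (€612,000) is divided into 3 shares of €204,000: Cassia, Ualani, and Liesel each take €204,000.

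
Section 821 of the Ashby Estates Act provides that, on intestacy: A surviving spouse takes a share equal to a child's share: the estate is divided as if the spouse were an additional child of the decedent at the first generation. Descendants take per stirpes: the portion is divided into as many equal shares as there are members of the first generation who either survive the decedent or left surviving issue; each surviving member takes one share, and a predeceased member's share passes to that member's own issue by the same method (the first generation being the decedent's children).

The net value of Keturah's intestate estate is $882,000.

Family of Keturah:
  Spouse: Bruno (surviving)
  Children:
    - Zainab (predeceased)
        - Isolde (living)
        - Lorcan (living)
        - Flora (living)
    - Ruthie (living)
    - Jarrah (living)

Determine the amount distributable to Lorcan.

The spouse counts as an additional share at the children's level, so there are 4 primary shares of $220,500. Bruno takes one such share ($220,500).
The children's combined portion ($661,500) is divided into 3 shares of $220,500: Ruthie and Jarrah each take $220,500; Zainab's $220,500 share passes to Zainab's issue.
Zainab's share ($220,500) is divided into 3 shares of $73,500: Isolde, Lorcan, and Flora each take $73,500.

Lorcan receives $73,500.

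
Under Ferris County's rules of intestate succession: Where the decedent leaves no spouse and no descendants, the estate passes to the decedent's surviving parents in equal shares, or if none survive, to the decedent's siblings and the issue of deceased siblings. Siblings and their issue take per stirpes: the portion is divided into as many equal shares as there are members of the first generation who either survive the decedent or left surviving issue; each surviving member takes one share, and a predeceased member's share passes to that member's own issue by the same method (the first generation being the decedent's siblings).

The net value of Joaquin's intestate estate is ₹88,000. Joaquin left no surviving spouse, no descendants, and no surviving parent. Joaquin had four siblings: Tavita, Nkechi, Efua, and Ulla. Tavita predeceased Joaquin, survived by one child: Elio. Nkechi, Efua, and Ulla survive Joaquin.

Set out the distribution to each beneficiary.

Elio: ₹22,000; Nkechi: ₹22,000; Efua: ₹22,000; Ulla: ₹22,000

The entire ₹88,000 passes to the siblings and their issue.
That amount (₹88,000) is divided into 4 shares of ₹22,000: Nkechi, Efua, and Ulla each take ₹22,000; Tavita's ₹22,000 share passes to Tavita's issue.
Tavita's share (₹22,000) passes entirely to Elio.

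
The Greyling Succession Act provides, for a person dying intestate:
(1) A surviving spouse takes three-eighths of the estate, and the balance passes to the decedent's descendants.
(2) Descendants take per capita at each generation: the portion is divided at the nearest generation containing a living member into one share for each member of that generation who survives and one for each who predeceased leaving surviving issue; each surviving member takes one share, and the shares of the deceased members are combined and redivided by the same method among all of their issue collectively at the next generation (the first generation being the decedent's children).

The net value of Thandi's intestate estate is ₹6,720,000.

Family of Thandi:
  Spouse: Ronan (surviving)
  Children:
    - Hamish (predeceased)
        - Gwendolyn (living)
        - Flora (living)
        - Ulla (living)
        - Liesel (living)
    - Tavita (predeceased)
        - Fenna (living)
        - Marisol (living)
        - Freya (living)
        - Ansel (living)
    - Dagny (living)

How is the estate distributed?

Ronan takes three-eighths of ₹6,720,000 = ₹2,520,000. The remaining ₹4,200,000 passes to the descendants.
The descendants' portion (₹4,200,000) is divided at the children's generation into 3 shares of ₹1,400,000. Dagny takes ₹1,400,000. The 2 shares of the deceased (Hamish and Tavita) are combined into a pool of ₹2,800,000.
That pool (₹2,800,000) is divided at the grandchildren's generation equally among Gwendolyn, Flora, Ulla, Liesel, Fenna, Marisol, Freya, and Ansel: ₹350,000 each.

Ronan: ₹2,520,000; Gwendolyn: ₹350,000; Flora: ₹350,000; Ulla: ₹350,000; Liesel: ₹350,000; Fenna: ₹350,000; Marisol: ₹350,000; Freya: ₹350,000; Ansel: ₹350,000; Dagny: ₹1,400,000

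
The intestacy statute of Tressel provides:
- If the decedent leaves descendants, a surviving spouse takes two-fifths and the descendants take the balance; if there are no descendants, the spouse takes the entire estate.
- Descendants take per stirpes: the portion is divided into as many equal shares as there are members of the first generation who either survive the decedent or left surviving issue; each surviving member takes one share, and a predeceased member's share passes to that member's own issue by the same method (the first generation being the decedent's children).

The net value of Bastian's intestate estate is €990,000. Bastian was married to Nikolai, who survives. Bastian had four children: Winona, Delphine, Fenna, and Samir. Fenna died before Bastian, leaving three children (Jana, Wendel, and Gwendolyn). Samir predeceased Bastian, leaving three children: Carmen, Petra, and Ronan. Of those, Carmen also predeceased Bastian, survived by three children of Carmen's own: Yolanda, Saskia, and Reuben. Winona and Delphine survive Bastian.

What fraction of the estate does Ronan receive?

Ronan receives 1/20 of the estate.

Nikolai takes two-fifths of €990,000 = €396,000. The remaining €594,000 passes to the descendants.
The descendants' portion (€594,000) is divided into 4 shares of €148,500: Winona and Delphine each take €148,500; Fenna's €148,500 share passes to Fenna's issue; Samir's €148,500 share passes to Samir's issue.
Fenna's share (€148,500) is divided into 3 shares of €49,500: Jana, Wendel, and Gwendolyn each take €49,500.
Samir's share (€148,500) is divided into 3 shares of €49,500: Petra and Ronan each take €49,500; Carmen's €49,500 share passes to Carmen's issue.
Carmen's share (€49,500) is divided into 3 shares of €16,500: Yolanda, Saskia, and Reuben each take €16,500.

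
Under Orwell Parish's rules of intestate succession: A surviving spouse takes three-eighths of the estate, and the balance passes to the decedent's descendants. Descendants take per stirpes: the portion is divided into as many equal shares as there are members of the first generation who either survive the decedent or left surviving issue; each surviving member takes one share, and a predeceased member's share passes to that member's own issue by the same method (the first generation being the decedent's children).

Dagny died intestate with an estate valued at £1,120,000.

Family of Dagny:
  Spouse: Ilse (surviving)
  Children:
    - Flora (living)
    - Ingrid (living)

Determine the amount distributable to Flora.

Flora receives £350,000.

Ilse takes three-eighths of £1,120,000 = £420,000. The remaining £700,000 passes to the descendants.
The descendants' portion (£700,000) is divided into 2 shares of £350,000: Flora and Ingrid each take £350,000.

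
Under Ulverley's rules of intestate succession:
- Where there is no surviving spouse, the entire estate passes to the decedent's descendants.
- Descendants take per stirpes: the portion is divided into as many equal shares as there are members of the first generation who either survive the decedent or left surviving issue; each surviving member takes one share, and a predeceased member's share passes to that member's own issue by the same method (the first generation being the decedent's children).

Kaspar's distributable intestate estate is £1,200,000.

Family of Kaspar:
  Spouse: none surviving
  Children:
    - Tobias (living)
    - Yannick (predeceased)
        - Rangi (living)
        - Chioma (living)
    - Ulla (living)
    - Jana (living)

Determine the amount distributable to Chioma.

The entire £1,200,000 passes to the descendants.
That amount (£1,200,000) is divided into 4 shares of £300,000: Tobias, Ulla, and Jana each take £300,000; Yannick's £300,000 share passes to Yannick's issue.
Yannick's share (£300,000) is divided into 2 shares of £150,000: Rangi and Chioma each take £150,000.

Chioma receives £150,000.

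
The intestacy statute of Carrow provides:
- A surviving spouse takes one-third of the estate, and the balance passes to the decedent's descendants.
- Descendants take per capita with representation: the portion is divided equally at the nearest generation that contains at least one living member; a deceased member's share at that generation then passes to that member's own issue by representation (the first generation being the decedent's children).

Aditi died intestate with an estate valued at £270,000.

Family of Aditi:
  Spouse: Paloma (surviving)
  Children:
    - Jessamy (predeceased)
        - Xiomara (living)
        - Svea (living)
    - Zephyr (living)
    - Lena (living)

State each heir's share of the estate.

Paloma: £90,000; Xiomara: £30,000; Svea: £30,000; Zephyr: £60,000; Lena: £60,000

Paloma takes one-third of £270,000 = £90,000. The remaining £180,000 passes to the descendants.
The descendants' portion (£180,000) is divided into 3 shares of £60,000: Zephyr and Lena each take £60,000; Jessamy's £60,000 share passes to Jessamy's issue.
Jessamy's share (£60,000) is divided into 2 shares of £30,000: Xiomara and Svea each take £30,000.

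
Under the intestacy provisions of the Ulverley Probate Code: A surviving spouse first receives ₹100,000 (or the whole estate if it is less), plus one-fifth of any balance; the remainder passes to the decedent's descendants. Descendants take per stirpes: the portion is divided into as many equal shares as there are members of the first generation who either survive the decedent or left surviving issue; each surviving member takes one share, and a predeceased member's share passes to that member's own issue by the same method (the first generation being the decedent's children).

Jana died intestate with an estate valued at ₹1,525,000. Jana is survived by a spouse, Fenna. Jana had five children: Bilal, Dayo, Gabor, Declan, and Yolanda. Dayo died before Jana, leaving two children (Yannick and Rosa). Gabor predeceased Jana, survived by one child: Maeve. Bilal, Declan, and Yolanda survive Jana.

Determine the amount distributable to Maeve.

Fenna first takes ₹100,000, leaving a balance of ₹1,425,000. Fenna then takes one-fifth of the balance (₹285,000), for a total of ₹385,000. The remaining ₹1,140,000 passes to the descendants.
The descendants' portion (₹1,140,000) is divided into 5 shares of ₹228,000: Bilal, Declan, and Yolanda each take ₹228,000; Dayo's ₹228,000 share passes to Dayo's issue; Gabor's ₹228,000 share passes to Gabor's issue.
Dayo's share (₹228,000) is divided into 2 shares of ₹114,000: Yannick and Rosa each take ₹114,000.
Gabor's share (₹228,000) passes entirely to Maeve.

Maeve receives ₹228,000.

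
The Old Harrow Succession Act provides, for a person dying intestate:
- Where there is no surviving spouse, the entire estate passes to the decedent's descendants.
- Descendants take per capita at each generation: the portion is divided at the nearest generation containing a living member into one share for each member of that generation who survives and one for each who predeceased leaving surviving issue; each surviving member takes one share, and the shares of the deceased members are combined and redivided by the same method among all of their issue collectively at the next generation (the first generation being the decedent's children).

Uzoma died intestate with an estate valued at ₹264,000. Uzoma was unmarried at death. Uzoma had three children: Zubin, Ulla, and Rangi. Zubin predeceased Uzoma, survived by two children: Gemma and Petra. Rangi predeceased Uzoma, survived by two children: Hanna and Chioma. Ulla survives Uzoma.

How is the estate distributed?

Gemma: ₹44,000; Petra: ₹44,000; Ulla: ₹88,000; Hanna: ₹44,000; Chioma: ₹44,000

The entire ₹264,000 passes to the descendants.
That amount (₹264,000) is divided at the children's generation into 3 shares of ₹88,000. Ulla takes ₹88,000. The 2 shares of the deceased (Zubin and Rangi) are combined into a pool of ₹176,000.
That pool (₹176,000) is divided at the grandchildren's generation equally among Gemma, Petra, Hanna, and Chioma: ₹44,000 each.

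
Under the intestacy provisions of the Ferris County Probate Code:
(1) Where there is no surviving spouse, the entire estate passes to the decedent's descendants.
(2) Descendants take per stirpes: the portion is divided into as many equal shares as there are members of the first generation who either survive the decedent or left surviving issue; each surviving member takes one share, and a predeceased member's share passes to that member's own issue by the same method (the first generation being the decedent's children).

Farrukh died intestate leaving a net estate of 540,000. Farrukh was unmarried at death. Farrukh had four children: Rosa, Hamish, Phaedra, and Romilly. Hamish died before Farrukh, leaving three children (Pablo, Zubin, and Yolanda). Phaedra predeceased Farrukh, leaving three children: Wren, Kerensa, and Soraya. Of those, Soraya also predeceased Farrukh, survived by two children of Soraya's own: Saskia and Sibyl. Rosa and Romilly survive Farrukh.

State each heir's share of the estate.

Rosa: 135,000; Pablo: 45,000; Zubin: 45,000; Yolanda: 45,000; Wren: 45,000; Kerensa: 45,000; Saskia: 22,500; Sibyl: 22,500; Romilly: 135,000

The entire 540,000 passes to the descendants.
That amount (540,000) is divided into 4 shares of 135,000: Rosa and Romilly each take 135,000; Hamish's 135,000 share passes to Hamish's issue; Phaedra's 135,000 share passes to Phaedra's issue.
Hamish's share (135,000) is divided into 3 shares of 45,000: Pablo, Zubin, and Yolanda each take 45,000.
Phaedra's share (135,000) is divided into 3 shares of 45,000: Wren and Kerensa each take 45,000; Soraya's 45,000 share passes to Soraya's issue.
Soraya's share (45,000) is divided into 2 shares of 22,500: Saskia and Sibyl each take 22,500.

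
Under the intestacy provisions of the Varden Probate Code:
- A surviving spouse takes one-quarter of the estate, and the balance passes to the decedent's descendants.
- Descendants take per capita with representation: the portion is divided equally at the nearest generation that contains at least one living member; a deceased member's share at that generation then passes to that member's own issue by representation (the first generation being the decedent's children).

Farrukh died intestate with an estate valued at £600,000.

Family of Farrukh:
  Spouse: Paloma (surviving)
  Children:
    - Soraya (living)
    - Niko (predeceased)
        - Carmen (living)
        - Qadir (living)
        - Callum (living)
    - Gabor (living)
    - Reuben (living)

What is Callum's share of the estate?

Paloma takes one-quarter of £600,000 = £150,000. The remaining £450,000 passes to the descendants.
The descendants' portion (£450,000) is divided into 4 shares of £112,500: Soraya, Gabor, and Reuben each take £112,500; Niko's £112,500 share passes to Niko's issue.
Niko's share (£112,500) is divided into 3 shares of £37,500: Carmen, Qadir, and Callum each take £37,500.

Callum receives £37,500.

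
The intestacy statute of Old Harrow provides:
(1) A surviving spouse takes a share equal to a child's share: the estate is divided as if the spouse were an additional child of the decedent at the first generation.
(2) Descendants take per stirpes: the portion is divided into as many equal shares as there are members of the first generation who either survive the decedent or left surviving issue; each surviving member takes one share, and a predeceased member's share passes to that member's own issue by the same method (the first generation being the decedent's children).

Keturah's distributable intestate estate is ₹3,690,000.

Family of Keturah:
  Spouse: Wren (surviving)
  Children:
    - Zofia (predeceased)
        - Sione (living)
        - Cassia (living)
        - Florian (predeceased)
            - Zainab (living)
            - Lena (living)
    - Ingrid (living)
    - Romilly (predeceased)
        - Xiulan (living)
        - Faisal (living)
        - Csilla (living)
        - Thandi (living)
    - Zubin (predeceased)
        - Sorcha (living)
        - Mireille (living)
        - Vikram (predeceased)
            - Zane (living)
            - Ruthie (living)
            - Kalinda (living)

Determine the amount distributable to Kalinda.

Kalinda receives ₹82,000.

The spouse counts as an additional share at the children's level, so there are 5 primary shares of ₹738,000. Wren takes one such share (₹738,000).
The children's combined portion (₹2,952,000) is divided into 4 shares of ₹738,000: Ingrid takes ₹738,000; Zofia's ₹738,000 share passes to Zofia's issue; Romilly's ₹738,000 share passes to Romilly's issue; Zubin's ₹738,000 share passes to Zubin's issue.
Zofia's share (₹738,000) is divided into 3 shares of ₹246,000: Sione and Cassia each take ₹246,000; Florian's ₹246,000 share passes to Florian's issue.
Florian's share (₹246,000) is divided into 2 shares of ₹123,000: Zainab and Lena each take ₹123,000.
Romilly's share (₹738,000) is divided into 4 shares of ₹184,500: Xiulan, Faisal, Csilla, and Thandi each take ₹184,500.
Zubin's share (₹738,000) is divided into 3 shares of ₹246,000: Sorcha and Mireille each take ₹246,000; Vikram's ₹246,000 share passes to Vikram's issue.
Vikram's share (₹246,000) is divided into 3 shares of ₹82,000: Zane, Ruthie, and Kalinda each take ₹82,000.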